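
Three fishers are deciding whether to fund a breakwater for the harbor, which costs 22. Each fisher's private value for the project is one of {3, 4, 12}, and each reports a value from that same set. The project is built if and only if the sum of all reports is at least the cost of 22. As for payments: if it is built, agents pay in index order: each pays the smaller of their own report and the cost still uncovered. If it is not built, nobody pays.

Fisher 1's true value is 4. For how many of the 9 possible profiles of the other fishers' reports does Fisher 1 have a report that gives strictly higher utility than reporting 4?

1

Others report (12, 12): truth gives 0; report 3 gives 1 > 0. Violating.
Others report (3, 3): truth gives 0; no alternative beats it.
Others report (3, 4): truth gives 0; no alternative beats it.
(Checking all 9 profiles: 1 has a profitable deviation, 8 do not.)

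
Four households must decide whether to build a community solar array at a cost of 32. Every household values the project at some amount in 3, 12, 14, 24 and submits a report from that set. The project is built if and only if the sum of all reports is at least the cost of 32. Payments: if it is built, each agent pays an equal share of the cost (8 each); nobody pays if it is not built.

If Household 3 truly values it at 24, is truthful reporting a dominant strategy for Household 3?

Yes

Check each profile of the others' reports and compare truth against every alternative report.
Others report (3, 3, 3): truth gives 16, best alternative gives 0.
Others report (3, 3, 12): truth gives 16, best alternative gives 16.
Others report (3, 3, 14): truth gives 16, best alternative gives 16.
Others report (3, 3, 24): truth gives 16, best alternative gives 16.
Others report (3, 12, 3): truth gives 16, best alternative gives 16.
Others report (3, 12, 12): truth gives 16, best alternative gives 16.
(Remaining 58 profiles checked similarly; truth is weakly best in each.)
In every case the truthful report is at least as good as any alternative, so it is a dominant strategy.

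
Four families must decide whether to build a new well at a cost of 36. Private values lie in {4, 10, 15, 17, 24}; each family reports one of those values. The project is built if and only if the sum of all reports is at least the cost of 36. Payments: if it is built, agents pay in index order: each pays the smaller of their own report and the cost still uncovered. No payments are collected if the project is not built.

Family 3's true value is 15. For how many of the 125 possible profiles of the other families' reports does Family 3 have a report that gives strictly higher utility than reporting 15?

Others report (4, 4, 24): truth gives 0; report 4 gives 11 > 0. Violating.
Others report (4, 10, 15): truth gives 0; report 10 gives 5 > 0. Violating.
Others report (4, 10, 17): truth gives 0; report 10 gives 5 > 0. Violating.
Others report (4, 10, 24): truth gives 0; report 4 gives 11 > 0. Violating.
Others report (4, 4, 4): truth gives 0; no alternative beats it.
Others report (4, 4, 10): truth gives 0; no alternative beats it.
(Checking all 125 profiles: 60 have a profitable deviation, 65 do not.)

60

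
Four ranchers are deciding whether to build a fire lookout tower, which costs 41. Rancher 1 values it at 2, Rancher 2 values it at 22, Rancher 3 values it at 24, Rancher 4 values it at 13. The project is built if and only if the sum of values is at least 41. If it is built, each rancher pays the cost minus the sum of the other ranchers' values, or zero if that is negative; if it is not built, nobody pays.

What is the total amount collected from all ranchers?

Total value 61 ≥ cost 41, so it is built.
Rancher 1: others sum to 59; max(0, 41 - 59) = 0.
Rancher 2: others sum to 39; max(0, 41 - 39) = 2.
Rancher 3: others sum to 37; max(0, 41 - 37) = 4.
Rancher 4: others sum to 48; max(0, 41 - 48) = 0.
Total collected = 0 + 2 + 4 + 0 = 6.

6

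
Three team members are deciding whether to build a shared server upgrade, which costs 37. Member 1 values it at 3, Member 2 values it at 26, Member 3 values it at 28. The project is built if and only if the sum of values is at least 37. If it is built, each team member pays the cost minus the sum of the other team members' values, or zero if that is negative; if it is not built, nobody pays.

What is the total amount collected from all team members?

14

Total value 57 ≥ cost 37, so it is built.
Member 1: others sum to 54; max(0, 37 - 54) = 0.
Member 2: others sum to 31; max(0, 37 - 31) = 6.
Member 3: others sum to 29; max(0, 37 - 29) = 8.
Total collected = 0 + 6 + 8 = 14.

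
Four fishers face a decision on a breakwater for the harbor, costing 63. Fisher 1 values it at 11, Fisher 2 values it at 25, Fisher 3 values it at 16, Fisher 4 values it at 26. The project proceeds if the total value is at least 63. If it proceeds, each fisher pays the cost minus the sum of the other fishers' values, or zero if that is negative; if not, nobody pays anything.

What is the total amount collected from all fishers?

Total value 78 ≥ cost 63, so it is built.
Fisher 1: others sum to 67; max(0, 63 - 67) = 0.
Fisher 2: others sum to 53; max(0, 63 - 53) = 10.
Fisher 3: others sum to 62; max(0, 63 - 62) = 1.
Fisher 4: others sum to 52; max(0, 63 - 52) = 11.
Total collected = 0 + 10 + 1 + 11 = 22.

22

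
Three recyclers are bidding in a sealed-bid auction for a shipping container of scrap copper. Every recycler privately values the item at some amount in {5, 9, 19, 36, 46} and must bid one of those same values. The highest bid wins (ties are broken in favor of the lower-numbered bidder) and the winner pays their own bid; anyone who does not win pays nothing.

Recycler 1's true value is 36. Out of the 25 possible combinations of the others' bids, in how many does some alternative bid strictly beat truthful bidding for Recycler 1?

Others bid (5, 5): truth gives 0; bid 5 gives 31 > 0. Violating.
Others bid (5, 9): truth gives 0; bid 9 gives 27 > 0. Violating.
Others bid (5, 19): truth gives 0; bid 19 gives 17 > 0. Violating.
Others bid (9, 5): truth gives 0; bid 9 gives 27 > 0. Violating.
Others bid (5, 36): truth gives 0; no alternative beats it.
Others bid (5, 46): truth gives 0; no alternative beats it.
(Checking all 25 profiles: 9 have a profitable deviation, 16 do not.)

9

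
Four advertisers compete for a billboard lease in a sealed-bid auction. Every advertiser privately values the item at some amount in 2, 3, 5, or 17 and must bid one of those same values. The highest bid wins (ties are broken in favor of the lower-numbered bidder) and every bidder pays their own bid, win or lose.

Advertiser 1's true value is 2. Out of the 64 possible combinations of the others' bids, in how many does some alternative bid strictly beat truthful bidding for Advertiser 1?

Others bid (2, 2, 3): truth gives -2; bid 3 gives -1 > -2. Violating.
Others bid (2, 3, 2): truth gives -2; bid 3 gives -1 > -2. Violating.
Others bid (2, 3, 3): truth gives -2; bid 3 gives -1 > -2. Violating.
Others bid (3, 2, 2): truth gives -2; bid 3 gives -1 > -2. Violating.
Others bid (2, 2, 2): truth gives 0; no alternative beats it.
Others bid (2, 2, 5): truth gives -2; no alternative beats it.
(Checking all 64 profiles: 7 have a profitable deviation, 57 do not.)

7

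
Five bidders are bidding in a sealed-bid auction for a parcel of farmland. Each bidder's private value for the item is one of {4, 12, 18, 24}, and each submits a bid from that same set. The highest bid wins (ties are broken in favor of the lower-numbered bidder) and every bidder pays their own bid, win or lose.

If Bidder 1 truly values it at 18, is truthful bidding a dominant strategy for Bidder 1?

No

Consider the case where Bidder 2 bids 4, Bidder 3 bids 4, Bidder 4 bids 4 and Bidder 5 bids 4.
Truthful bid 18: wins, pays 18, utility 18 - 18 = 0.
Bid 4 instead: wins, pays 4, utility 18 - 4 = 14.
Since 14 > 0, bidding 4 is strictly better here, so truthful bidding is not dominant.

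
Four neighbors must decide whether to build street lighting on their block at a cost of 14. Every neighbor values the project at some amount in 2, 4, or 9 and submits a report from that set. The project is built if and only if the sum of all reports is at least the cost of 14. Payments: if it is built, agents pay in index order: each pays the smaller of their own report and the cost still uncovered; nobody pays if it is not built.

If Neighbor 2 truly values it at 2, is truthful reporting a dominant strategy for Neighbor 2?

Yes

Check each profile of the others' reports and compare truth against every alternative report.
Others report (2, 2, 9): truth gives 0, best alternative gives -2.
Others report (2, 4, 4): truth gives 0, best alternative gives -2.
Others report (2, 4, 9): truth gives 0, best alternative gives -2.
Others report (2, 9, 2): truth gives 0, best alternative gives -2.
Others report (2, 9, 4): truth gives 0, best alternative gives -2.
Others report (2, 9, 9): truth gives 0, best alternative gives -2.
(Remaining 21 profiles checked similarly; truth is weakly best in each.)
In every case the truthful report is at least as good as any alternative, so it is a dominant strategy.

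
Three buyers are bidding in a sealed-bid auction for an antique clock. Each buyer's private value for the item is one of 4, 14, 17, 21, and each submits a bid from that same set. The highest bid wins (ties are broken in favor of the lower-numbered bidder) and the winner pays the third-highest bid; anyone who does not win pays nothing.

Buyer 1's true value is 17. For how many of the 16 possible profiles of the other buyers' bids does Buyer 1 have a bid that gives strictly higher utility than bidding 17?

4

Others bid (4, 21): truth gives 0; bid 21 gives 13 > 0. Violating.
Others bid (14, 21): truth gives 0; bid 21 gives 3 > 0. Violating.
Others bid (21, 4): truth gives 0; bid 21 gives 13 > 0. Violating.
Others bid (21, 14): truth gives 0; bid 21 gives 3 > 0. Violating.
Others bid (4, 4): truth gives 13; no alternative beats it.
Others bid (4, 14): truth gives 13; no alternative beats it.
(Checking all 16 profiles: 4 have a profitable deviation, 12 do not.)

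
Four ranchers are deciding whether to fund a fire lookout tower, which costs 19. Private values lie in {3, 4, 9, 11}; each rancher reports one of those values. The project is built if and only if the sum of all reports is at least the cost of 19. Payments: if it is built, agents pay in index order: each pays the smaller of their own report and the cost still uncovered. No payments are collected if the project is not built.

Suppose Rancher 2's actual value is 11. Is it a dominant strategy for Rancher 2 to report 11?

No

Consider the case where Rancher 1 reports 3, Rancher 3 reports 3 and Rancher 4 reports 4.
Truthful report 11: project built, pays 11, utility 11 - 11 = 0.
Report 9 instead: project built, pays 9, utility 11 - 9 = 2.
Since 2 > 0, reporting 9 is strictly better here, so truthful reporting is not dominant.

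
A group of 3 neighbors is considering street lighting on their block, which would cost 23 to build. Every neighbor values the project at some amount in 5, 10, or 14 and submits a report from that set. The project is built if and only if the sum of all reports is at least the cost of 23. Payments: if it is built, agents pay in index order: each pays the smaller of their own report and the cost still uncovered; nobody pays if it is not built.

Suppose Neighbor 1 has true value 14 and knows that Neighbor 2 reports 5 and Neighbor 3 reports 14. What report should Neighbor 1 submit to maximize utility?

Report 5: project built, pays 5, utility 14 - 5 = 9.
Report 10: project built, pays 10, utility 14 - 10 = 4.
Report 14: project built, pays 14, utility 14 - 14 = 0.
The best choice is 5 with utility 9.

5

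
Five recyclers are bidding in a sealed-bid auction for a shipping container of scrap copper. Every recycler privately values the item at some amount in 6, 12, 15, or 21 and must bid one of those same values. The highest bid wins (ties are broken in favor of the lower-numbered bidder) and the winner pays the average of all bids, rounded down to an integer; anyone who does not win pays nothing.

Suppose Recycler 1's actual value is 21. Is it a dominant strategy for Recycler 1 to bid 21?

No

Consider the case where Recycler 2 bids 6, Recycler 3 bids 6, Recycler 4 bids 6 and Recycler 5 bids 6.
Truthful bid 21: wins, pays 9, utility 21 - 9 = 12.
Bid 6 instead: wins, pays 6, utility 21 - 6 = 15.
Since 15 > 12, bidding 6 is strictly better here, so truthful bidding is not dominant.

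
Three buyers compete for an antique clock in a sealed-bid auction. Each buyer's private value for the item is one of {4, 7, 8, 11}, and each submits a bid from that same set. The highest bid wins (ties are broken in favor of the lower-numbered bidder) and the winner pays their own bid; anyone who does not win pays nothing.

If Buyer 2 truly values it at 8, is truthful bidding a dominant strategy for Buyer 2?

Consider the case where Buyer 1 bids 4 and Buyer 3 bids 4.
Truthful bid 8: wins, pays 8, utility 8 - 8 = 0.
Bid 7 instead: wins, pays 7, utility 8 - 7 = 1.
Since 1 > 0, bidding 7 is strictly better here, so truthful bidding is not dominant.

No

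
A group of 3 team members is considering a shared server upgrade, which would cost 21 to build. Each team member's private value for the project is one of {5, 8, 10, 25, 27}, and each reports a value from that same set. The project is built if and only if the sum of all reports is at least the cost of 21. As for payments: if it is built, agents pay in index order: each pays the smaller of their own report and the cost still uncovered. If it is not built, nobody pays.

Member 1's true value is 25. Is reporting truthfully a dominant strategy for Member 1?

Consider the case where Member 2 reports 5 and Member 3 reports 8.
Truthful report 25: project built, pays 21, utility 25 - 21 = 4.
Report 8 instead: project built, pays 8, utility 25 - 8 = 17.
Since 17 > 4, reporting 8 is strictly better here, so truthful reporting is not dominant.

No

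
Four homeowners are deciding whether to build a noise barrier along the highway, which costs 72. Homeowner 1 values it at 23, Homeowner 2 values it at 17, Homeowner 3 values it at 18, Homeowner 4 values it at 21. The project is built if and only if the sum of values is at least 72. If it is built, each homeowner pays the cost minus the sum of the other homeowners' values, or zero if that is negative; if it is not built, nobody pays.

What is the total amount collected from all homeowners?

51

Total value 79 ≥ cost 72, so it is built.
Homeowner 1: others sum to 56; max(0, 72 - 56) = 16.
Homeowner 2: others sum to 62; max(0, 72 - 62) = 10.
Homeowner 3: others sum to 61; max(0, 72 - 61) = 11.
Homeowner 4: others sum to 58; max(0, 72 - 58) = 14.
Total collected = 16 + 10 + 11 + 14 = 51.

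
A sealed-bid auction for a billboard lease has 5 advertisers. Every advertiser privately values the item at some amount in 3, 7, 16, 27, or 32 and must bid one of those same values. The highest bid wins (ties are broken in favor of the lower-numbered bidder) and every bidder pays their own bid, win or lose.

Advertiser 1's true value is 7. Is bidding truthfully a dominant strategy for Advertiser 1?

No

Consider the case where Advertiser 2 bids 3, Advertiser 3 bids 3, Advertiser 4 bids 3 and Advertiser 5 bids 3.
Truthful bid 7: wins, pays 7, utility 7 - 7 = 0.
Bid 3 instead: wins, pays 3, utility 7 - 3 = 4.
Since 4 > 0, bidding 3 is strictly better here, so truthful bidding is not dominant.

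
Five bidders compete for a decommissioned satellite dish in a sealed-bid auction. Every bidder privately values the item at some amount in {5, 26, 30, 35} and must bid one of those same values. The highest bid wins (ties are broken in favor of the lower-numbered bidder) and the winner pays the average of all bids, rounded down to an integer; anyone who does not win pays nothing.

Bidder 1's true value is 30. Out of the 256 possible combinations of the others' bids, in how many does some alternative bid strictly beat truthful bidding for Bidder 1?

Others bid (5, 5, 5, 5): truth gives 20; bid 5 gives 25 > 20. Violating.
Others bid (5, 5, 5, 26): truth gives 16; bid 26 gives 17 > 16. Violating.
Others bid (5, 5, 5, 35): truth gives 0; bid 35 gives 13 > 0. Violating.
Others bid (5, 5, 26, 5): truth gives 16; bid 26 gives 17 > 16. Violating.
Others bid (5, 5, 5, 30): truth gives 15; no alternative beats it.
Others bid (5, 5, 26, 30): truth gives 11; no alternative beats it.
(Checking all 256 profiles: 129 have a profitable deviation, 127 do not.)

129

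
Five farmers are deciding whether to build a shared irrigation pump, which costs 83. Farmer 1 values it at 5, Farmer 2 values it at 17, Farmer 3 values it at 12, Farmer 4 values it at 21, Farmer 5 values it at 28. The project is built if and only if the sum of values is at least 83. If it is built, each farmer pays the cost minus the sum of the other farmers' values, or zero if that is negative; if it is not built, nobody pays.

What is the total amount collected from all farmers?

83

Total value 83 ≥ cost 83, so it is built.
Farmer 1: others sum to 78; max(0, 83 - 78) = 5.
Farmer 2: others sum to 66; max(0, 83 - 66) = 17.
Farmer 3: others sum to 71; max(0, 83 - 71) = 12.
Farmer 4: others sum to 62; max(0, 83 - 62) = 21.
Farmer 5: others sum to 55; max(0, 83 - 55) = 28.
Total collected = 5 + 17 + 12 + 21 + 28 = 83.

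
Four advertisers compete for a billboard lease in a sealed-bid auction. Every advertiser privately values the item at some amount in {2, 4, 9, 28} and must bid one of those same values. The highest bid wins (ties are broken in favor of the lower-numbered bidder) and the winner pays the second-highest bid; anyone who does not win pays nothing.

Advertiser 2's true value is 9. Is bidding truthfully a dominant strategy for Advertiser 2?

Yes

Check each profile of the others' bids and compare truth against every alternative bid.
Others bid (2, 2, 2): truth gives 7, best alternative gives 7.
Others bid (2, 2, 4): truth gives 5, best alternative gives 5.
Others bid (2, 4, 2): truth gives 5, best alternative gives 5.
Others bid (2, 4, 4): truth gives 5, best alternative gives 5.
Others bid (4, 2, 2): truth gives 5, best alternative gives 5.
Others bid (4, 2, 4): truth gives 5, best alternative gives 5.
(Remaining 58 profiles checked similarly; truth is weakly best in each.)
In every case the truthful bid is at least as good as any alternative, so it is a dominant strategy.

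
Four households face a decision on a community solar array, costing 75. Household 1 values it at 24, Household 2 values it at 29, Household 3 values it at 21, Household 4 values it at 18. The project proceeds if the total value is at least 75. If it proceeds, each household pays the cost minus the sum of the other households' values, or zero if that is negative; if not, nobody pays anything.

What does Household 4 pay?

Total value 92 ≥ cost 75, so the project is built.
The other households' values sum to 74.
Cost minus that sum is 75 - 74 = 1.

1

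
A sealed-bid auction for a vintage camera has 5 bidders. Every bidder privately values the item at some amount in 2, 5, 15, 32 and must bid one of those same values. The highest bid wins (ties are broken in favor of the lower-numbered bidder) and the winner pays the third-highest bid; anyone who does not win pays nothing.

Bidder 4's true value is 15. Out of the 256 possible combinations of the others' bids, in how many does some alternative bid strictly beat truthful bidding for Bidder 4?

32

Others bid (2, 2, 2, 32): truth gives 0; bid 32 gives 13 > 0. Violating.
Others bid (2, 2, 5, 32): truth gives 0; bid 32 gives 10 > 0. Violating.
Others bid (2, 2, 15, 2): truth gives 0; bid 32 gives 13 > 0. Violating.
Others bid (2, 2, 15, 5): truth gives 0; bid 32 gives 10 > 0. Violating.
Others bid (2, 2, 2, 2): truth gives 13; no alternative beats it.
Others bid (2, 2, 2, 5): truth gives 13; no alternative beats it.
(Checking all 256 profiles: 32 have a profitable deviation, 224 do not.)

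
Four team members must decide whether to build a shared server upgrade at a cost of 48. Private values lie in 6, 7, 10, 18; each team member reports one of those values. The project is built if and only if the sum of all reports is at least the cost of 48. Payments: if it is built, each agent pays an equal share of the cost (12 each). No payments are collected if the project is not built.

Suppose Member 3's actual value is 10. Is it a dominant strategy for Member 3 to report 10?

Consider the case where Member 1 reports 10, Member 2 reports 10 and Member 4 reports 18.
Truthful report 10: project built, pays 12, utility 10 - 12 = -2.
Report 6 instead: project not built, utility 0.
Since 0 > -2, reporting 6 is strictly better here, so truthful reporting is not dominant.

No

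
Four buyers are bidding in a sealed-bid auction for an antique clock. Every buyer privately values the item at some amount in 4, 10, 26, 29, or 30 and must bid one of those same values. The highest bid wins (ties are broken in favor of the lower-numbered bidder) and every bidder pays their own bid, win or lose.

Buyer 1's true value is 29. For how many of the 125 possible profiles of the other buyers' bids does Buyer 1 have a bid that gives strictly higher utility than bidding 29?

88

Others bid (4, 4, 4): truth gives 0; bid 4 gives 25 > 0. Violating.
Others bid (4, 4, 10): truth gives 0; bid 10 gives 19 > 0. Violating.
Others bid (4, 4, 26): truth gives 0; bid 26 gives 3 > 0. Violating.
Others bid (4, 4, 30): truth gives -29; bid 30 gives -1 > -29. Violating.
Others bid (4, 4, 29): truth gives 0; no alternative beats it.
Others bid (4, 10, 29): truth gives 0; no alternative beats it.
(Checking all 125 profiles: 88 have a profitable deviation, 37 do not.)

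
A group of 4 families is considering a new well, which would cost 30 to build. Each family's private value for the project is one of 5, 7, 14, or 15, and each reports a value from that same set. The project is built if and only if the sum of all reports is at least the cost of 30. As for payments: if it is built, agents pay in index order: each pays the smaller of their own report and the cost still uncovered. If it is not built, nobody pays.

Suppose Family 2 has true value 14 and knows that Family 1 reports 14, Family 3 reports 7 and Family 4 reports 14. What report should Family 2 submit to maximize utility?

5

Report 5: project built, pays 5, utility 14 - 5 = 9.
Report 7: project built, pays 7, utility 14 - 7 = 7.
Report 14: project built, pays 14, utility 14 - 14 = 0.
Report 15: project built, pays 15, utility 14 - 15 = -1.
The best choice is 5 with utility 9.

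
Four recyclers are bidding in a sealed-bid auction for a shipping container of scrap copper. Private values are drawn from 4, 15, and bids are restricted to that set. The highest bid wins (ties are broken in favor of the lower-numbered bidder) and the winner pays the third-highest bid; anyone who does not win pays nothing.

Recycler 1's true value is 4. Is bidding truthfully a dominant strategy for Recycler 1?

Yes

Check each profile of the others' bids and compare truth against every alternative bid.
Others bid (4, 15, 15): truth gives 0, best alternative gives -11.
Others bid (15, 4, 15): truth gives 0, best alternative gives -11.
Others bid (15, 15, 4): truth gives 0, best alternative gives -11.
Others bid (15, 15, 15): truth gives 0, best alternative gives -11.
Others bid (4, 4, 4): truth gives 0, best alternative gives 0.
Others bid (4, 4, 15): truth gives 0, best alternative gives 0.
(Remaining 2 profiles checked similarly; truth is weakly best in each.)
In every case the truthful bid is at least as good as any alternative, so it is a dominant strategy.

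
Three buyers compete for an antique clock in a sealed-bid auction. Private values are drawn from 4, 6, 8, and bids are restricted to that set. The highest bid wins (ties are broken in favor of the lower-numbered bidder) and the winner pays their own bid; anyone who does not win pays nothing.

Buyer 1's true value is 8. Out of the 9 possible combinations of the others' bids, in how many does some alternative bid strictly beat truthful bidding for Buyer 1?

Others bid (4, 4): truth gives 0; bid 4 gives 4 > 0. Violating.
Others bid (4, 6): truth gives 0; bid 6 gives 2 > 0. Violating.
Others bid (6, 4): truth gives 0; bid 6 gives 2 > 0. Violating.
Others bid (6, 6): truth gives 0; bid 6 gives 2 > 0. Violating.
Others bid (4, 8): truth gives 0; no alternative beats it.
Others bid (6, 8): truth gives 0; no alternative beats it.
(Checking all 9 profiles: 4 have a profitable deviation, 5 do not.)

4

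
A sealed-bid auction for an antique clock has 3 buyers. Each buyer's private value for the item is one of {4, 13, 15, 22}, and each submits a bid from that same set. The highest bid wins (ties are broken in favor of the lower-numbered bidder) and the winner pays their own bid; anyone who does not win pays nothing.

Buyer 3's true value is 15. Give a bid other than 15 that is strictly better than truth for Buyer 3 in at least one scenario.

13

Suppose Buyer 1 bids 4 and Buyer 2 bids 4.
Bid 15: wins, pays 15, utility 15 - 15 = 0.
Bid 13: wins, pays 13, utility 15 - 13 = 2.
So bidding 13 beats truth here (2 > 0).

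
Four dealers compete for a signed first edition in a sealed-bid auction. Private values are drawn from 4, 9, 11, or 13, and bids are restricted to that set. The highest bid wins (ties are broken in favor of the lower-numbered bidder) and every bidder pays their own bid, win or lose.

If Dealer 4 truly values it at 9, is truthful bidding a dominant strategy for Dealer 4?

Consider the case where Dealer 1 bids 4, Dealer 2 bids 4 and Dealer 3 bids 9.
Truthful bid 9: loses but pays 9, utility -9.
Bid 4 instead: loses but pays 4, utility -4.
Since -4 > -9, bidding 4 is strictly better here, so truthful bidding is not dominant.

No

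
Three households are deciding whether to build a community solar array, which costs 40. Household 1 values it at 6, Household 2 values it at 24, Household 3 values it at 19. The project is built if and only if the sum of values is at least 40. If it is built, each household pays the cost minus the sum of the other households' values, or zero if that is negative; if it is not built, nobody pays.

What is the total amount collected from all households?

Total value 49 ≥ cost 40, so it is built.
Household 1: others sum to 43; max(0, 40 - 43) = 0.
Household 2: others sum to 25; max(0, 40 - 25) = 15.
Household 3: others sum to 30; max(0, 40 - 30) = 10.
Total collected = 0 + 15 + 10 = 25.

25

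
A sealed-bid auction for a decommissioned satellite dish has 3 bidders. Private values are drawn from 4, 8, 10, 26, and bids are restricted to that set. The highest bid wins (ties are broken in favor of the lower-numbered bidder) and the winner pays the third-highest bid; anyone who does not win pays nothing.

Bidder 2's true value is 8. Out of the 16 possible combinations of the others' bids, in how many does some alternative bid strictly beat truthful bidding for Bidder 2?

Others bid (4, 10): truth gives 0; bid 10 gives 4 > 0. Violating.
Others bid (4, 26): truth gives 0; bid 26 gives 4 > 0. Violating.
Others bid (8, 4): truth gives 0; bid 10 gives 4 > 0. Violating.
Others bid (10, 4): truth gives 0; bid 26 gives 4 > 0. Violating.
Others bid (4, 4): truth gives 4; no alternative beats it.
Others bid (4, 8): truth gives 4; no alternative beats it.
(Checking all 16 profiles: 4 have a profitable deviation, 12 do not.)

4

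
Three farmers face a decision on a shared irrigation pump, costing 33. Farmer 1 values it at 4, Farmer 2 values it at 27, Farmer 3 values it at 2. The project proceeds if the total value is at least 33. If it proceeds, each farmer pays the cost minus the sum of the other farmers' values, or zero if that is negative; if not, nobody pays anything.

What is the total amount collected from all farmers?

Total value 33 ≥ cost 33, so it is built.
Farmer 1: others sum to 29; max(0, 33 - 29) = 4.
Farmer 2: others sum to 6; max(0, 33 - 6) = 27.
Farmer 3: others sum to 31; max(0, 33 - 31) = 2.
Total collected = 4 + 27 + 2 = 33.

33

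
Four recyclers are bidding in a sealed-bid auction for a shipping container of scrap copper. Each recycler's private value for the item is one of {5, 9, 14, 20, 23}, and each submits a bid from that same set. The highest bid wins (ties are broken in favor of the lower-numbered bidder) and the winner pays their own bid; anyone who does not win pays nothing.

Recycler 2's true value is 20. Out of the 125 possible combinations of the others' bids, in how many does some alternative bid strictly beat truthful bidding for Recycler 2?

Others bid (5, 5, 5): truth gives 0; bid 9 gives 11 > 0. Violating.
Others bid (5, 5, 9): truth gives 0; bid 9 gives 11 > 0. Violating.
Others bid (5, 5, 14): truth gives 0; bid 14 gives 6 > 0. Violating.
Others bid (5, 9, 5): truth gives 0; bid 9 gives 11 > 0. Violating.
Others bid (5, 5, 20): truth gives 0; no alternative beats it.
Others bid (5, 5, 23): truth gives 0; no alternative beats it.
(Checking all 125 profiles: 18 have a profitable deviation, 107 do not.)

18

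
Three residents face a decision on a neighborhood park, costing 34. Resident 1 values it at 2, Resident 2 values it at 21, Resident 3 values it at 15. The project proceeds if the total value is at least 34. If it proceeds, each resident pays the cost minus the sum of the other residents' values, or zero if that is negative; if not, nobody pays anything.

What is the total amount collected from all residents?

Total value 38 ≥ cost 34, so it is built.
Resident 1: others sum to 36; max(0, 34 - 36) = 0.
Resident 2: others sum to 17; max(0, 34 - 17) = 17.
Resident 3: others sum to 23; max(0, 34 - 23) = 11.
Total collected = 0 + 17 + 11 = 28.

28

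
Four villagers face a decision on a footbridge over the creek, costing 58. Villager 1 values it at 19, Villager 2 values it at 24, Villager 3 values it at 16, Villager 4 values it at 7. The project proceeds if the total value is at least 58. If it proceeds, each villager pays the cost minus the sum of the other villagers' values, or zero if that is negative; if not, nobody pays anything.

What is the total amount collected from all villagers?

Total value 66 ≥ cost 58, so it is built.
Villager 1: others sum to 47; max(0, 58 - 47) = 11.
Villager 2: others sum to 42; max(0, 58 - 42) = 16.
Villager 3: others sum to 50; max(0, 58 - 50) = 8.
Villager 4: others sum to 59; max(0, 58 - 59) = 0.
Total collected = 11 + 16 + 8 + 0 = 35.

35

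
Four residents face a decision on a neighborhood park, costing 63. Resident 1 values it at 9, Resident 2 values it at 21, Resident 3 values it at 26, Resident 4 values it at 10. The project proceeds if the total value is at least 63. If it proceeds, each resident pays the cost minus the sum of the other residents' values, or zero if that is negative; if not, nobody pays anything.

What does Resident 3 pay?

Total value 66 ≥ cost 63, so the project is built.
The other residents' values sum to 40.
Cost minus that sum is 63 - 40 = 23.

23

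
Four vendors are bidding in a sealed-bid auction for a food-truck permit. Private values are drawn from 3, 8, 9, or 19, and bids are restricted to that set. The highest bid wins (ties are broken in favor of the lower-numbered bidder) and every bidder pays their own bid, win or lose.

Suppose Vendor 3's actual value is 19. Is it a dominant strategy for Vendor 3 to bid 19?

No

Consider the case where Vendor 1 bids 3, Vendor 2 bids 3 and Vendor 4 bids 3.
Truthful bid 19: wins, pays 19, utility 19 - 19 = 0.
Bid 8 instead: wins, pays 8, utility 19 - 8 = 11.
Since 11 > 0, bidding 8 is strictly better here, so truthful bidding is not dominant.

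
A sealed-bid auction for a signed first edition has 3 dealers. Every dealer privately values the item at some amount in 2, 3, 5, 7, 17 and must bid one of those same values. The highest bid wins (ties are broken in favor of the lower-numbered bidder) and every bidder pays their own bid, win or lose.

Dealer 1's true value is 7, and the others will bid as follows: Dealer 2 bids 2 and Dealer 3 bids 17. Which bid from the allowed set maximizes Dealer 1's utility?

Bid 2: loses but pays 2, utility -2.
Bid 3: loses but pays 3, utility -3.
Bid 5: loses but pays 5, utility -5.
Bid 7: loses but pays 7, utility -7.
Bid 17: wins, pays 17, utility 7 - 17 = -10.
The best choice is 2 with utility -2.

2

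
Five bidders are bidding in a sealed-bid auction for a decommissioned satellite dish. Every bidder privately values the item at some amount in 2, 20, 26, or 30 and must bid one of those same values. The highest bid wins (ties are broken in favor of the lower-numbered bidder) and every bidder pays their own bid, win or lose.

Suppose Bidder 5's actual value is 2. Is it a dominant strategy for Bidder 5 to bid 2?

Check each profile of the others' bids and compare truth against every alternative bid.
Others bid (2, 2, 2, 20): truth gives -2, best alternative gives -20.
Others bid (2, 2, 2, 26): truth gives -2, best alternative gives -20.
Others bid (2, 2, 2, 30): truth gives -2, best alternative gives -20.
Others bid (2, 2, 20, 2): truth gives -2, best alternative gives -20.
Others bid (2, 2, 20, 20): truth gives -2, best alternative gives -20.
Others bid (2, 2, 20, 26): truth gives -2, best alternative gives -20.
(Remaining 250 profiles checked similarly; truth is weakly best in each.)
In every case the truthful bid is at least as good as any alternative, so it is a dominant strategy.

Yes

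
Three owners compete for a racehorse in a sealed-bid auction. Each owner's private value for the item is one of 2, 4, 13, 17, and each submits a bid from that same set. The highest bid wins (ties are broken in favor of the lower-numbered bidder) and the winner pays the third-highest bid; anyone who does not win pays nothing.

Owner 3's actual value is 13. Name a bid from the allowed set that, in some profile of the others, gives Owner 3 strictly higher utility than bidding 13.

Suppose Owner 1 bids 2 and Owner 2 bids 13.
Bid 13: loses, pays 0, utility 0.
Bid 17: wins, pays 2, utility 13 - 2 = 11.
So bidding 17 beats truth here (11 > 0).

17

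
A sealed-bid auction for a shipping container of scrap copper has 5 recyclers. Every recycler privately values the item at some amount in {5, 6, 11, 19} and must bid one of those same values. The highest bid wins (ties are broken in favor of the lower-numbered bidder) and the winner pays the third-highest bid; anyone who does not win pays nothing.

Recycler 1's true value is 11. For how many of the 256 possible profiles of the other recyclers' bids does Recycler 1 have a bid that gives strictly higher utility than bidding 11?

32

Others bid (5, 5, 5, 19): truth gives 0; bid 19 gives 6 > 0. Violating.
Others bid (5, 5, 6, 19): truth gives 0; bid 19 gives 5 > 0. Violating.
Others bid (5, 5, 19, 5): truth gives 0; bid 19 gives 6 > 0. Violating.
Others bid (5, 5, 19, 6): truth gives 0; bid 19 gives 5 > 0. Violating.
Others bid (5, 5, 5, 5): truth gives 6; no alternative beats it.
Others bid (5, 5, 5, 6): truth gives 6; no alternative beats it.
(Checking all 256 profiles: 32 have a profitable deviation, 224 do not.)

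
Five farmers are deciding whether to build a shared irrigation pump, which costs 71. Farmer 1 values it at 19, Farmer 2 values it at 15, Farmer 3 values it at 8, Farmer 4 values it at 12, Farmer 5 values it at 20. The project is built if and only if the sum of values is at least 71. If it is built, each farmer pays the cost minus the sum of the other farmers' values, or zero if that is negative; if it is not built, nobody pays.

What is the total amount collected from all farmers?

59

Total value 74 ≥ cost 71, so it is built.
Farmer 1: others sum to 55; max(0, 71 - 55) = 16.
Farmer 2: others sum to 59; max(0, 71 - 59) = 12.
Farmer 3: others sum to 66; max(0, 71 - 66) = 5.
Farmer 4: others sum to 62; max(0, 71 - 62) = 9.
Farmer 5: others sum to 54; max(0, 71 - 54) = 17.
Total collected = 16 + 12 + 5 + 9 + 17 = 59.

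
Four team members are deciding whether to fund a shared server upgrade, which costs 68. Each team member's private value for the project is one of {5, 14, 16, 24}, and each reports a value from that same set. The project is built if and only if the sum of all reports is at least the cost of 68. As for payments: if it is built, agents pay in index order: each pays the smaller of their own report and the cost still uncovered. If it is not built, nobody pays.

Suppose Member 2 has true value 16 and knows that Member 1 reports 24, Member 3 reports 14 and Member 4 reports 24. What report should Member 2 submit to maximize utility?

Report 5: project not built, utility 0.
Report 14: project built, pays 14, utility 16 - 14 = 2.
Report 16: project built, pays 16, utility 16 - 16 = 0.
Report 24: project built, pays 24, utility 16 - 24 = -8.
The best choice is 14 with utility 2.

14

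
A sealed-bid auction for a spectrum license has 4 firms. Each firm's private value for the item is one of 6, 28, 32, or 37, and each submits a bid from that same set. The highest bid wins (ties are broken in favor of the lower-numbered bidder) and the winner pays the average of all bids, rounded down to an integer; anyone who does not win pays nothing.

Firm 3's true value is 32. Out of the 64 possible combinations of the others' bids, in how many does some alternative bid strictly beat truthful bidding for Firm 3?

18

Others bid (6, 6, 6): truth gives 20; bid 28 gives 21 > 20. Violating.
Others bid (6, 6, 28): truth gives 14; bid 28 gives 15 > 14. Violating.
Others bid (6, 6, 37): truth gives 0; bid 37 gives 11 > 0. Violating.
Others bid (6, 28, 37): truth gives 0; bid 37 gives 5 > 0. Violating.
Others bid (6, 6, 32): truth gives 13; no alternative beats it.
Others bid (6, 28, 6): truth gives 14; no alternative beats it.
(Checking all 64 profiles: 18 have a profitable deviation, 46 do not.)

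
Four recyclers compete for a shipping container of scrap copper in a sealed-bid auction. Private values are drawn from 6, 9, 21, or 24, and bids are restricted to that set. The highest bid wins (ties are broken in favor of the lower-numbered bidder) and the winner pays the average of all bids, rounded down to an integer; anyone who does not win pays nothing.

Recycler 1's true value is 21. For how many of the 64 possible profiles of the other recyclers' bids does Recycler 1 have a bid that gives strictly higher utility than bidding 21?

38

Others bid (6, 6, 6): truth gives 12; bid 6 gives 15 > 12. Violating.
Others bid (6, 6, 9): truth gives 11; bid 9 gives 14 > 11. Violating.
Others bid (6, 6, 24): truth gives 0; bid 24 gives 6 > 0. Violating.
Others bid (6, 9, 6): truth gives 11; bid 9 gives 14 > 11. Violating.
Others bid (6, 6, 21): truth gives 8; no alternative beats it.
Others bid (6, 9, 21): truth gives 7; no alternative beats it.
(Checking all 64 profiles: 38 have a profitable deviation, 26 do not.)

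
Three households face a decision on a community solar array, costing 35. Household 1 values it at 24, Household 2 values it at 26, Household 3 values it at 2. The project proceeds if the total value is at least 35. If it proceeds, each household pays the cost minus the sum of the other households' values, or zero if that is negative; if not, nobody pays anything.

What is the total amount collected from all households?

16

Total value 52 ≥ cost 35, so it is built.
Household 1: others sum to 28; max(0, 35 - 28) = 7.
Household 2: others sum to 26; max(0, 35 - 26) = 9.
Household 3: others sum to 50; max(0, 35 - 50) = 0.
Total collected = 7 + 9 + 0 = 16.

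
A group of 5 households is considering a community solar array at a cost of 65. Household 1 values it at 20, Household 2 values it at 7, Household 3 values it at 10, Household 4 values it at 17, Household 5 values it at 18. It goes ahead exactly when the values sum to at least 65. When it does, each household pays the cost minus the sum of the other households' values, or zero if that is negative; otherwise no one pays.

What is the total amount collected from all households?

37

Total value 72 ≥ cost 65, so it is built.
Household 1: others sum to 52; max(0, 65 - 52) = 13.
Household 2: others sum to 65; max(0, 65 - 65) = 0.
Household 3: others sum to 62; max(0, 65 - 62) = 3.
Household 4: others sum to 55; max(0, 65 - 55) = 10.
Household 5: others sum to 54; max(0, 65 - 54) = 11.
Total collected = 13 + 0 + 3 + 10 + 11 = 37.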